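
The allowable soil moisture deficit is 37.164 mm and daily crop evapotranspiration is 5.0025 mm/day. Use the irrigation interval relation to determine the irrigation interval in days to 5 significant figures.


Approach: apply the irrigation interval relation, interval = SMD / ETc.
interval = 37.164 / 5.0025 = 7.4291 days
Therefore the irrigation interval = 7.4291 days.


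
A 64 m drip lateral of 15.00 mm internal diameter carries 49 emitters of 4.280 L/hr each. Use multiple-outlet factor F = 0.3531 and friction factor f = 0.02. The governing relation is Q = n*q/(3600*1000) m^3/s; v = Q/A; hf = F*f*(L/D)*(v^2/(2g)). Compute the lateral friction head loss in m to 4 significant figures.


Q = 49*4.280/(3600*1000) = 5.82556e-05 m^3/s
A = pi*(15.00e-3/2)^2 = 1.76715e-04 m^2, so v = Q/A = 0.329659 m/s
hf = 0.3531*0.02*(64/0.01500)*(0.329659^2/(2*9.81)) = 0.1669 m
Therefore the lateral friction head loss = 0.1669 m.


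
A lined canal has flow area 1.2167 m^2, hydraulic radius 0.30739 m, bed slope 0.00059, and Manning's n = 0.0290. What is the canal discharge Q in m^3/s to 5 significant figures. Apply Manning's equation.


Approach: apply Manning's equation, Q = (1/n)*A*R^(2/3)*S^(1/2).
Q = (1/0.0290) * 1.2167 * 0.30739^(2/3) * 0.00059^(1/2) = 0.46416 m^3/s
Therefore the canal discharge Q = 0.46416 m^3/s.


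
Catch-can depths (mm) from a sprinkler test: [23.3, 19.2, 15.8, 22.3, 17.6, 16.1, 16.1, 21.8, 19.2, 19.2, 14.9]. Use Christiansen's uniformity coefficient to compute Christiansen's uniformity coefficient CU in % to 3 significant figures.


Approach: apply Christiansen's uniformity coefficient, CU = (1 - mean_abs_deviation/mean)*100.
mean = 18.682 mm
mean |d_i - mean| = 2.3471 mm
CU = (1 - 2.3471/18.682)*100 = 87.4 %
Therefore Christiansen's uniformity coefficient CU = 87.4 %.


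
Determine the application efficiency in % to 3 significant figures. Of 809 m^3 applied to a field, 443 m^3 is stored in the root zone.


Approach: apply the application efficiency ratio, Ea = (stored/applied)*100.
Ea = (443/809)*100 = 54.8 %
Therefore the application efficiency = 54.8 %.


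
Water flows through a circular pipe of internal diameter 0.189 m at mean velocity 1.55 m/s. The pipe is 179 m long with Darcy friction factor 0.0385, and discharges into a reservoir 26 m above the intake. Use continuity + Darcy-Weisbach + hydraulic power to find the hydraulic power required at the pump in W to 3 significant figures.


Approach: apply continuity + Darcy-Weisbach + hydraulic power, Q = A*v; hf = f*(L/D)*(v^2/(2g)); H = static + hf; P = rho*g*Q*H.
Step 1 — flow rate (continuity, Q = A*v):
  A = pi*(0.189/2)^2 = 0.028055 m^2
  Q = 0.028055 * 1.55 = 0.043486 m^3/s
Step 2 — friction head loss (Darcy-Weisbach):
  hf = 0.0385 * (179/0.189) * (1.55^2 / (2*9.81))
  hf = 4.4649 m
Step 3 — total head: H = 26 + 4.4649 = 30.465 m
Step 4 — hydraulic power (P = rho*g*Q*H):
  P = 1000 * 9.81 * 0.043486 * 30.465 = 13000 W
Therefore the hydraulic power required at the pump = 13000 W.


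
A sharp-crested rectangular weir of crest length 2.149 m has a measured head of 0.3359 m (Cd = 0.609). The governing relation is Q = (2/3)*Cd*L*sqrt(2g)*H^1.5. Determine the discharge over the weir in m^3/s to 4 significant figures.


Q = (2/3)*0.609*2.149*sqrt(2*9.81)*0.3359^1.5 = 0.7524 m^3/s
Therefore the discharge over the weir = 0.7524 m^3/s.


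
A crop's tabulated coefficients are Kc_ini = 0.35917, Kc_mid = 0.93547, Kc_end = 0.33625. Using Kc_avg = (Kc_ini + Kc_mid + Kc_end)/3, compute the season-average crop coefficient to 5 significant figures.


Kc_avg = (0.35917 + 0.93547 + 0.33625)/3 = 0.54363
Therefore the season-average crop coefficient = 0.54363.


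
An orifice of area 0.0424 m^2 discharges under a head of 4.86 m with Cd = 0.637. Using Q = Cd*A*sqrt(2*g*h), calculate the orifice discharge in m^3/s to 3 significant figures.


Q = 0.637 * 0.0424 * sqrt(2*9.81*4.86) = 0.264 m^3/s
Therefore the orifice discharge = 0.264 m^3/s.


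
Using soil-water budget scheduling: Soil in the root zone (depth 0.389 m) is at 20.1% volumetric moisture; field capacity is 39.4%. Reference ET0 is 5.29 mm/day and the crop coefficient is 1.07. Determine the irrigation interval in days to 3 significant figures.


Approach: apply soil-water budget scheduling, SMD = (FC-theta)/100*depth*1000; ETc = ET0*Kc; interval = SMD/ETc.
Step 1 — soil moisture deficit:
  SMD = (39.4 - 20.1)/100 * 0.389 * 1000 = 75.077 mm
Step 2 — daily crop ET (ETc = ET0*Kc):
  ETc = 5.29 * 1.07 = 5.6603 mm/day
Step 3 — irrigation interval (SMD/ETc):
  interval = 75.077 / 5.6603 = 13.3 days
Therefore the irrigation interval = 13.3 days.


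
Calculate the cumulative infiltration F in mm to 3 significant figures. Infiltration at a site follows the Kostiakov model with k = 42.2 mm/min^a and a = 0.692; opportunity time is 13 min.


Approach: apply the Kostiakov infiltration equation, F = k*t^a.
F = 42.2 * 13^0.692 = 249 mm
Therefore the cumulative infiltration F = 249 mm.


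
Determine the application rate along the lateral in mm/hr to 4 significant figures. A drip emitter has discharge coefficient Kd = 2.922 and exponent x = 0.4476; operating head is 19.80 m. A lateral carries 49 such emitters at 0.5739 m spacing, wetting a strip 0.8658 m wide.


Approach: apply the emitter equation with a lateral mass balance, q = Kd*h^x; Q = n*q; rate = Q/(n*spacing*width).
Step 1 — single emitter flow (q = Kd*h^x):
  q = 2.922 * 19.80^0.4476 = 11.1190 L/hr
Step 2 — total lateral flow: Q = 49 * 11.1190 = 544.833 L/hr
Step 3 — wetted area: A = 49 * 0.5739 * 0.8658 = 24.3472 m^2
Step 4 — application rate: Q/A = 544.833/24.3472 = 22.38 mm/hr
Therefore the application rate along the lateral = 22.38 mm/hr.


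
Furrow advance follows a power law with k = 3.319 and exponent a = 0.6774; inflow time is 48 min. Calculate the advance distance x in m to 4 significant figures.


Approach: apply the power-law advance function, x = k*t^a.
x = 3.319 * 48^0.6774 = 45.70 m
Therefore the advance distance x = 45.70 m.


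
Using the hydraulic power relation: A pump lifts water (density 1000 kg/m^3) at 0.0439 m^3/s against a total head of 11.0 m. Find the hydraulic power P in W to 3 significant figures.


Approach: apply the hydraulic power relation, P = rho*g*Q*H.
P = 1000 * 9.81 * 0.0439 * 11.0 = 4740 W
Therefore the hydraulic power P = 4740 W.


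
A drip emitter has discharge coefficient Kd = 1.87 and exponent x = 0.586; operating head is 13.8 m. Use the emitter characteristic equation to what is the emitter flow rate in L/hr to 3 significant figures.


Approach: apply the emitter characteristic equation, q = Kd * h^x.
q = 1.87 * 13.8^0.586 = 8.71 L/hr
Therefore the emitter flow rate = 8.71 L/hr.


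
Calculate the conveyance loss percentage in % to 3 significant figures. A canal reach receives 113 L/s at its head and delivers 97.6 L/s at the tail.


Approach: apply the conveyance loss ratio, loss% = ((Q_head - Q_tail)/Q_head)*100.
loss = ((113 - 97.6)/113)*100 = 13.6 %
Therefore the conveyance loss percentage = 13.6 %.


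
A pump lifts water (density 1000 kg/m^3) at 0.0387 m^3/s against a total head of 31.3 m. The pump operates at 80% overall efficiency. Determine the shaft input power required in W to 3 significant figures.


Approach: apply hydraulic power then efficiency conversion, P = rho*g*Q*H; P_in = P/eta.
Step 1 — hydraulic power (P = rho*g*Q*H):
  P = 1000 * 9.81 * 0.0387 * 31.3 = 11883 W
Step 2 — input power: P_in = P/eta = 11883 / 0.8 = 14900 W
Therefore the shaft input power required = 14900 W.


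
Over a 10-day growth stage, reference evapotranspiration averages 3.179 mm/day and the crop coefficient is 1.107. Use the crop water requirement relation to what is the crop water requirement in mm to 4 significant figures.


Approach: apply the crop water requirement relation, CWR = ET0 * Kc * days.
CWR = 3.179 * 1.107 * 10 = 35.19 mm
Therefore the crop water requirement = 35.19 mm.


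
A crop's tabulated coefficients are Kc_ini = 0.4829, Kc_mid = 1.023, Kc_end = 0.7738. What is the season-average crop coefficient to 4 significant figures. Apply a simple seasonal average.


Approach: apply a simple seasonal average, Kc_avg = (Kc_ini + Kc_mid + Kc_end)/3.
Kc_avg = (0.4829 + 1.023 + 0.7738)/3 = 0.7599
Therefore the season-average crop coefficient = 0.7599.


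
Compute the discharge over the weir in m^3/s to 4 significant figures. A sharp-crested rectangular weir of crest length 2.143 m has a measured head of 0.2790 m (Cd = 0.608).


Approach: apply the rectangular weir equation, Q = (2/3)*Cd*L*sqrt(2g)*H^1.5.
Q = (2/3)*0.608*2.143*sqrt(2*9.81)*0.2790^1.5 = 0.5670 m^3/s
Therefore the discharge over the weir = 0.5670 m^3/s.


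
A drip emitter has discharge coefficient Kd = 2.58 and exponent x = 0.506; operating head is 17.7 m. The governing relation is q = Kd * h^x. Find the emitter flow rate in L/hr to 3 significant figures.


q = 2.58 * 17.7^0.506 = 11.0 L/hr
Therefore the emitter flow rate = 11.0 L/hr.


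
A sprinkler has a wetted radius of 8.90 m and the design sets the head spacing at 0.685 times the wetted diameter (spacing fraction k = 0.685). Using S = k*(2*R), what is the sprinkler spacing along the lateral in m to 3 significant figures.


S = 0.685 * (2 * 8.90) = 12.2 m
Therefore the sprinkler spacing along the lateral = 12.2 m.


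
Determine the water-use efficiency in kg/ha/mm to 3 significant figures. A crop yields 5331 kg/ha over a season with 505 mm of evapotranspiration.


Approach: apply the water-use efficiency ratio, WUE = yield/ET.
WUE = 5331 / 505 = 10.6 kg/ha/mm
Therefore the water-use efficiency = 10.6 kg/ha/mm.


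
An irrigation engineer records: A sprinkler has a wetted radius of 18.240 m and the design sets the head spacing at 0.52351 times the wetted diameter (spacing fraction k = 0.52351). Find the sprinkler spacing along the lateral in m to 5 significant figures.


Approach: apply the sprinkler spacing rule (spacing as a fraction of wetted diameter), S = k*(2*R).
S = 0.52351 * (2 * 18.240) = 19.098 m
Therefore the sprinkler spacing along the lateral = 19.098 m.


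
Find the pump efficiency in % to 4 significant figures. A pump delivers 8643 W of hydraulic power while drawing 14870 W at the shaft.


Approach: apply the efficiency ratio, eta = (P_out/P_in)*100.
eta = (8643 / 14870) * 100 = 58.12 %
Therefore the pump efficiency = 58.12 %.


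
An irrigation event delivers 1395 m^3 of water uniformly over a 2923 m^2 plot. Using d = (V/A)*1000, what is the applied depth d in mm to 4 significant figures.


d = (1395 / 2923) * 1000 = 477.2 mm
Therefore the applied depth d = 477.2 mm.


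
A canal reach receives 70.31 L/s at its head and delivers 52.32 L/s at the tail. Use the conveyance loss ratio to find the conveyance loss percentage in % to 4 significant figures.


Approach: apply the conveyance loss ratio, loss% = ((Q_head - Q_tail)/Q_head)*100.
loss = ((70.31 - 52.32)/70.31)*100 = 25.59 %
Therefore the conveyance loss percentage = 25.59 %.


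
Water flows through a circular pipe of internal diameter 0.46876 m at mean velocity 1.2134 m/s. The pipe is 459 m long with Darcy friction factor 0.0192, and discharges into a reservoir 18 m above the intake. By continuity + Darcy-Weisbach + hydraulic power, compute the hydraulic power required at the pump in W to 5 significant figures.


Approach: apply continuity + Darcy-Weisbach + hydraulic power, Q = A*v; hf = f*(L/D)*(v^2/(2g)); H = static + hf; P = rho*g*Q*H.
Step 1 — flow rate (continuity, Q = A*v):
  A = pi*(0.46876/2)^2 = 0.1725802 m^2
  Q = 0.1725802 * 1.2134 = 0.2094088 m^3/s
Step 2 — friction head loss (Darcy-Weisbach):
  hf = 0.0192 * (459/0.46876) * (1.2134^2 / (2*9.81))
  hf = 1.410822 m
Step 3 — total head: H = 18 + 1.410822 = 19.41082 m
Step 4 — hydraulic power (P = rho*g*Q*H):
  P = 1000 * 9.81 * 0.2094088 * 19.41082 = 39876 W
Therefore the hydraulic power required at the pump = 39876 W.


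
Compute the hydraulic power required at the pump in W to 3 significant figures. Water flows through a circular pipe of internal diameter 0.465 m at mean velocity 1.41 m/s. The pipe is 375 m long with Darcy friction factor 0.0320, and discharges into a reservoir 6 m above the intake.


Approach: apply continuity + Darcy-Weisbach + hydraulic power, Q = A*v; hf = f*(L/D)*(v^2/(2g)); H = static + hf; P = rho*g*Q*H.
Step 1 — flow rate (continuity, Q = A*v):
  A = pi*(0.465/2)^2 = 0.16982 m^2
  Q = 0.16982 * 1.41 = 0.23945 m^3/s
Step 2 — friction head loss (Darcy-Weisbach):
  hf = 0.0320 * (375/0.465) * (1.41^2 / (2*9.81))
  hf = 2.6150 m
Step 3 — total head: H = 6 + 2.6150 = 8.6150 m
Step 4 — hydraulic power (P = rho*g*Q*H):
  P = 1000 * 9.81 * 0.23945 * 8.6150 = 20200 W
Therefore the hydraulic power required at the pump = 20200 W.


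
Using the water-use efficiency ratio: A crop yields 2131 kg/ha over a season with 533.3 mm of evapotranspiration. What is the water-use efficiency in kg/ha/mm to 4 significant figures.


Approach: apply the water-use efficiency ratio, WUE = yield/ET.
WUE = 2131 / 533.3 = 3.996 kg/ha/mm
Therefore the water-use efficiency = 3.996 kg/ha/mm.


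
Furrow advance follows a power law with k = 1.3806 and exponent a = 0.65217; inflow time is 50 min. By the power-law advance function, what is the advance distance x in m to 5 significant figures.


Approach: apply the power-law advance function, x = k*t^a.
x = 1.3806 * 50^0.65217 = 17.705 m
Therefore the advance distance x = 17.705 m.


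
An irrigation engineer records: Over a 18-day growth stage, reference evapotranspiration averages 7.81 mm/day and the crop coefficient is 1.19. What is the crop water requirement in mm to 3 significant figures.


Approach: apply the crop water requirement relation, CWR = ET0 * Kc * days.
CWR = 7.81 * 1.19 * 18 = 167 mm
Therefore the crop water requirement = 167 mm.


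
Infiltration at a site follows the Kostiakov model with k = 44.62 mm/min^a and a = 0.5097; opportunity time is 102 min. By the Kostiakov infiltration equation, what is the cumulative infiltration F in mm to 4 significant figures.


Approach: apply the Kostiakov infiltration equation, F = k*t^a.
F = 44.62 * 102^0.5097 = 471.3 mm
Therefore the cumulative infiltration F = 471.3 mm.


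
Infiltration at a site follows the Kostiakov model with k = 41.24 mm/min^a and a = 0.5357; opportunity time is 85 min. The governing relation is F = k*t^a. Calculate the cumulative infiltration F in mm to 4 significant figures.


F = 41.24 * 85^0.5357 = 445.6 mm
Therefore the cumulative infiltration F = 445.6 mm.


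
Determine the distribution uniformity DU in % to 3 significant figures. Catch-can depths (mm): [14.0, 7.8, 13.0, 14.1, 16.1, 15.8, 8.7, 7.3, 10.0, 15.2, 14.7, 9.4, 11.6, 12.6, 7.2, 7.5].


Approach: apply the low-quarter distribution uniformity, DU = (mean of lowest quarter of readings / overall mean)*100.
sorted lowest 4 of 16: [7.2, 7.3, 7.5, 7.8] -> mean = 7.4500 mm
overall mean = 11.562 mm
DU = (7.4500/11.562)*100 = 64.4 %
Therefore the distribution uniformity DU = 64.4 %.


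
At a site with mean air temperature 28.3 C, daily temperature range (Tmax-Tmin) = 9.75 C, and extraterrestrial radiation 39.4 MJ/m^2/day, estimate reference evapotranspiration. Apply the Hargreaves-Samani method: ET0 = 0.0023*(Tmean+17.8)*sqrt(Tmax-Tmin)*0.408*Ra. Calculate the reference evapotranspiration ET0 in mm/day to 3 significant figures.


ET0 = 0.0023*(28.3+17.8)*sqrt(9.75)*0.408*39.4 = 5.32 mm/day
Therefore the reference evapotranspiration ET0 = 5.32 mm/day.


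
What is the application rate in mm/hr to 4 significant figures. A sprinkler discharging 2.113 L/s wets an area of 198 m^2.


Approach: apply the application rate relation, rate = (Q/A)*3600.
rate = (2.113 / 198) * 3600 = 38.42 mm/hr
Therefore the application rate = 38.42 mm/hr.


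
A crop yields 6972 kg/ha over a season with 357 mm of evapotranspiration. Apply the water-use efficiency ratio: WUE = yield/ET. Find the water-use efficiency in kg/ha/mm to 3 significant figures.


WUE = 6972 / 357 = 19.5 kg/ha/mm
Therefore the water-use efficiency = 19.5 kg/ha/mm.


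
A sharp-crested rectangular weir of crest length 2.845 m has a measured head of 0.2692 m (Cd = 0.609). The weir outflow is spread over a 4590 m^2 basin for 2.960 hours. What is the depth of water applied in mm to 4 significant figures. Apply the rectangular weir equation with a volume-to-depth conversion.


Approach: apply the rectangular weir equation with a volume-to-depth conversion, Q = (2/3)*Cd*L*sqrt(2g)*H^1.5; d = Q*t/A * 1000.
Step 1 — weir discharge:
  Q = (2/3)*0.609*2.845*sqrt(2*9.81)*0.2692^1.5 = 0.714612 m^3/s
Step 2 — volume: V = 0.714612 * 2.960*3600 = 7614.91 m^3
Step 3 — depth: d = V/A * 1000 = 7614.91/4590 * 1000 = 1659 mm
Therefore the depth of water applied = 1659 mm.


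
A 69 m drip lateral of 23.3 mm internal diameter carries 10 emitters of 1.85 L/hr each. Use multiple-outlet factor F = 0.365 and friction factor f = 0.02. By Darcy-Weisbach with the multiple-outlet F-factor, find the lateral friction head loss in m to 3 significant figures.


Approach: apply Darcy-Weisbach with the multiple-outlet F-factor, Q = n*q/(3600*1000) m^3/s; v = Q/A; hf = F*f*(L/D)*(v^2/(2g)).
Q = 10*1.85/(3600*1000) = 5.1389e-06 m^3/s
A = pi*(23.3e-3/2)^2 = 4.2638e-04 m^2, so v = Q/A = 0.012052 m/s
hf = 0.365*0.02*(69/0.0233)*(0.012052^2/(2*9.81)) = 0.000160 m
Therefore the lateral friction head loss = 0.000160 m.


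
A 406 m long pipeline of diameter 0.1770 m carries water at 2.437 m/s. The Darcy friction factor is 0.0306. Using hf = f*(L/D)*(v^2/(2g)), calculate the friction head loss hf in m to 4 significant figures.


hf = 0.0306 * (406/0.1770) * (2.437^2 / (2*9.81))
hf = 21.25 m
Therefore the friction head loss hf = 21.25 m.


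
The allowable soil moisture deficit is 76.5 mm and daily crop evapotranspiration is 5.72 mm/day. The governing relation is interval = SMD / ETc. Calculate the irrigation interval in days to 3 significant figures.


interval = 76.5 / 5.72 = 13.4 days
Therefore the irrigation interval = 13.4 days.


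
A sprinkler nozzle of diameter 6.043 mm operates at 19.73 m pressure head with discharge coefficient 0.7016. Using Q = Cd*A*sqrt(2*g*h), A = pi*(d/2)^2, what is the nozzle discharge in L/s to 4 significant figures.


A = pi*(6.043e-3/2)^2 = 2.86811e-05 m^2
Q = 0.7016 * 2.86811e-05 * sqrt(2*9.81*19.73) * 1000 = 0.3959 L/s
Therefore the nozzle discharge = 0.3959 L/s.


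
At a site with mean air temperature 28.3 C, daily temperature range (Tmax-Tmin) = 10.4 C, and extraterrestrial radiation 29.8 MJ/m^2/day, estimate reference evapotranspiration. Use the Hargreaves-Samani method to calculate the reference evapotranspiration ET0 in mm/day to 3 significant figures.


Approach: apply the Hargreaves-Samani method, ET0 = 0.0023*(Tmean+17.8)*sqrt(Tmax-Tmin)*0.408*Ra.
ET0 = 0.0023*(28.3+17.8)*sqrt(10.4)*0.408*29.8 = 4.16 mm/day
Therefore the reference evapotranspiration ET0 = 4.16 mm/day.


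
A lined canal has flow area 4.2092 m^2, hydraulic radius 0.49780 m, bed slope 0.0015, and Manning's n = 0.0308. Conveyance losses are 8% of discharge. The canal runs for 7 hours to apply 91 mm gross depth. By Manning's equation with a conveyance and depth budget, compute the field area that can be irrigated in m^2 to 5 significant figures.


Approach: apply Manning's equation with a conveyance and depth budget, Q = (1/n)*A*R^(2/3)*S^(1/2); Q_field = Q*(1-loss); Area = Q_field*t/(d/1000).
Step 1 — canal discharge (Manning's equation):
  Q = (1/0.0308) * 4.2092 * 0.49780^(2/3) * 0.0015^(1/2) = 3.324536 m^3/s
Step 2 — delivered flow: Q_field = 3.324536*(1 - 8/100) = 3.058573 m^3/s
Step 3 — volume delivered: V = 3.058573 * 7*3600 = 77076.05 m^3
Step 4 — area served: A = V / (depth/1000) = 77076.05 / 0.091 = 846990 m^2
Therefore the field area that can be irrigated = 846990 m^2.


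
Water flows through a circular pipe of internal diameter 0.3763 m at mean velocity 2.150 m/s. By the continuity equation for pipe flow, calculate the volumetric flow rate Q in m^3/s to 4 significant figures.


Approach: apply the continuity equation for pipe flow, Q = A * v with A = pi*(D/2)^2.
A = pi*(0.3763/2)^2 = 0.111214 m^2
Q = 0.111214 * 2.150 = 0.2391 m^3/s
Therefore the volumetric flow rate Q = 0.2391 m^3/s.


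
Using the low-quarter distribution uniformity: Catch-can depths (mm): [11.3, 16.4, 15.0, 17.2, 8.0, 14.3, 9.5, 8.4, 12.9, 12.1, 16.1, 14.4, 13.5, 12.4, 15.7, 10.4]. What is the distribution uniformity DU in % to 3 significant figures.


Approach: apply the low-quarter distribution uniformity, DU = (mean of lowest quarter of readings / overall mean)*100.
sorted lowest 4 of 16: [8.0, 8.4, 9.5, 10.4] -> mean = 9.0750 mm
overall mean = 12.975 mm
DU = (9.0750/12.975)*100 = 69.9 %
Therefore the distribution uniformity DU = 69.9 %.


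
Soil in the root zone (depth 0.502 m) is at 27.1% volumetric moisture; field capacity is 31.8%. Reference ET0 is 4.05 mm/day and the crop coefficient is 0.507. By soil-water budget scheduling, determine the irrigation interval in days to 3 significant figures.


Approach: apply soil-water budget scheduling, SMD = (FC-theta)/100*depth*1000; ETc = ET0*Kc; interval = SMD/ETc.
Step 1 — soil moisture deficit:
  SMD = (31.8 - 27.1)/100 * 0.502 * 1000 = 23.594 mm
Step 2 — daily crop ET (ETc = ET0*Kc):
  ETc = 4.05 * 0.507 = 2.0534 mm/day
Step 3 — irrigation interval (SMD/ETc):
  interval = 23.594 / 2.0534 = 11.5 days
Therefore the irrigation interval = 11.5 days.


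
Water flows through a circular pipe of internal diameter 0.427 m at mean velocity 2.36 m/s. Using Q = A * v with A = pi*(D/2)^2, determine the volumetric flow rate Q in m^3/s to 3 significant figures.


A = pi*(0.427/2)^2 = 0.14320 m^2
Q = 0.14320 * 2.36 = 0.338 m^3/s
Therefore the volumetric flow rate Q = 0.338 m^3/s.


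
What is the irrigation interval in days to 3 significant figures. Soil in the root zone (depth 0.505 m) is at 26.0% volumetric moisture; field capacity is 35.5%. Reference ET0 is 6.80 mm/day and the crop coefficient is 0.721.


Approach: apply soil-water budget scheduling, SMD = (FC-theta)/100*depth*1000; ETc = ET0*Kc; interval = SMD/ETc.
Step 1 — soil moisture deficit:
  SMD = (35.5 - 26.0)/100 * 0.505 * 1000 = 47.975 mm
Step 2 — daily crop ET (ETc = ET0*Kc):
  ETc = 6.80 * 0.721 = 4.9028 mm/day
Step 3 — irrigation interval (SMD/ETc):
  interval = 47.975 / 4.9028 = 9.79 days
Therefore the irrigation interval = 9.79 days.


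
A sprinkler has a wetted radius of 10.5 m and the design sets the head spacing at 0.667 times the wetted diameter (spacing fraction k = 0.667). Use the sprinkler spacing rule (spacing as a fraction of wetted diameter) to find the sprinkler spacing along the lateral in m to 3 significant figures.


Approach: apply the sprinkler spacing rule (spacing as a fraction of wetted diameter), S = k*(2*R).
S = 0.667 * (2 * 10.5) = 14.0 m
Therefore the sprinkler spacing along the lateral = 14.0 m.


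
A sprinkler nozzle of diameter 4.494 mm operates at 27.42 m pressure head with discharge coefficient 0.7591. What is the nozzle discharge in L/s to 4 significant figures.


Approach: apply the orifice equation, Q = Cd*A*sqrt(2*g*h), A = pi*(d/2)^2.
A = pi*(4.494e-3/2)^2 = 1.58619e-05 m^2
Q = 0.7591 * 1.58619e-05 * sqrt(2*9.81*27.42) * 1000 = 0.2793 L/s
Therefore the nozzle discharge = 0.2793 L/s.


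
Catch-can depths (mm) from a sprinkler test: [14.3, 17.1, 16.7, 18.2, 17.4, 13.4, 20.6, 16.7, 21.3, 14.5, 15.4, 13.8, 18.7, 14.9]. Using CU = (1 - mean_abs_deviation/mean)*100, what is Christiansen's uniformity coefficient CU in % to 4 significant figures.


mean = 16.6429 mm
mean |d_i - mean| = 1.93673 mm
CU = (1 - 1.93673/16.6429)*100 = 88.36 %
Therefore Christiansen's uniformity coefficient CU = 88.36 %.


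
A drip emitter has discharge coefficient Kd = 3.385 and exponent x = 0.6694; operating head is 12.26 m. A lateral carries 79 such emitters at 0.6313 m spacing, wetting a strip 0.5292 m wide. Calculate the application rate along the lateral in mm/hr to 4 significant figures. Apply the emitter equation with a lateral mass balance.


Approach: apply the emitter equation with a lateral mass balance, q = Kd*h^x; Q = n*q; rate = Q/(n*spacing*width).
Step 1 — single emitter flow (q = Kd*h^x):
  q = 3.385 * 12.26^0.6694 = 18.1215 L/hr
Step 2 — total lateral flow: Q = 79 * 18.1215 = 1431.60 L/hr
Step 3 — wetted area: A = 79 * 0.6313 * 0.5292 = 26.3926 m^2
Step 4 — application rate: Q/A = 1431.60/26.3926 = 54.24 mm/hr
Therefore the application rate along the lateral = 54.24 mm/hr.


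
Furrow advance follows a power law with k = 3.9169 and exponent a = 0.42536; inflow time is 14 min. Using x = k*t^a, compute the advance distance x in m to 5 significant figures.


x = 3.9169 * 14^0.42536 = 12.035 m
Therefore the advance distance x = 12.035 m.


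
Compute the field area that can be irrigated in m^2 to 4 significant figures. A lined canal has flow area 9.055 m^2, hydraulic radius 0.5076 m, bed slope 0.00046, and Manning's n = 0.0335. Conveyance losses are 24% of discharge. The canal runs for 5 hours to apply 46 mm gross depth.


Approach: apply Manning's equation with a conveyance and depth budget, Q = (1/n)*A*R^(2/3)*S^(1/2); Q_field = Q*(1-loss); Area = Q_field*t/(d/1000).
Step 1 — canal discharge (Manning's equation):
  Q = (1/0.0335) * 9.055 * 0.5076^(2/3) * 0.00046^(1/2) = 3.68896 m^3/s
Step 2 — delivered flow: Q_field = 3.68896*(1 - 24/100) = 2.80361 m^3/s
Step 3 — volume delivered: V = 2.80361 * 5*3600 = 50464.9 m^3
Step 4 — area served: A = V / (depth/1000) = 50464.9 / 0.046 = 1097000 m^2
Therefore the field area that can be irrigated = 1097000 m^2.


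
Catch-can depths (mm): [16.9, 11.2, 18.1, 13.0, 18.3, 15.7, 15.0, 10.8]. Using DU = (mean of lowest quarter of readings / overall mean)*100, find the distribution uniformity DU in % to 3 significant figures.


sorted lowest 2 of 8: [10.8, 11.2] -> mean = 11.000 mm
overall mean = 14.875 mm
DU = (11.000/14.875)*100 = 73.9 %
Therefore the distribution uniformity DU = 73.9 %.


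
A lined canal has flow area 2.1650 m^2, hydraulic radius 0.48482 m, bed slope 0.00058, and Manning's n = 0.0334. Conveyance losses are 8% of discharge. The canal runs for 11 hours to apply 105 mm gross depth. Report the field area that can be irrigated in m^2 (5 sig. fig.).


Approach: apply Manning's equation with a conveyance and depth budget, Q = (1/n)*A*R^(2/3)*S^(1/2); Q_field = Q*(1-loss); Area = Q_field*t/(d/1000).
Step 1 — canal discharge (Manning's equation):
  Q = (1/0.0334) * 2.1650 * 0.48482^(2/3) * 0.00058^(1/2) = 0.9634129 m^3/s
Step 2 — delivered flow: Q_field = 0.9634129*(1 - 8/100) = 0.8863399 m^3/s
Step 3 — volume delivered: V = 0.8863399 * 11*3600 = 35099.06 m^3
Step 4 — area served: A = V / (depth/1000) = 35099.06 / 0.105 = 334280 m^2
Therefore the field area that can be irrigated = 334280 m^2.


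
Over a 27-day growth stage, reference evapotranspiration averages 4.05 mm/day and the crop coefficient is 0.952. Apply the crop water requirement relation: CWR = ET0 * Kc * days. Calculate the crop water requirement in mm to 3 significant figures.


CWR = 4.05 * 0.952 * 27 = 104 mm
Therefore the crop water requirement = 104 mm.


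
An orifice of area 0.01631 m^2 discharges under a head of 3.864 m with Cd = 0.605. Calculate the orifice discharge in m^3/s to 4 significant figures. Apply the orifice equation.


Approach: apply the orifice equation, Q = Cd*A*sqrt(2*g*h).
Q = 0.605 * 0.01631 * sqrt(2*9.81*3.864) = 0.08592 m^3/s
Therefore the orifice discharge = 0.08592 m^3/s.


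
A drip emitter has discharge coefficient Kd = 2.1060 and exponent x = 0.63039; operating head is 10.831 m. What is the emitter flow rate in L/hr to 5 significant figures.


Approach: apply the emitter characteristic equation, q = Kd * h^x.
q = 2.1060 * 10.831^0.63039 = 9.4559 L/hr
Therefore the emitter flow rate = 9.4559 L/hr.


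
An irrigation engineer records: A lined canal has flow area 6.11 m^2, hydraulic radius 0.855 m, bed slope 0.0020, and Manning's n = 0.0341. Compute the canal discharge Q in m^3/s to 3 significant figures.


Approach: apply Manning's equation, Q = (1/n)*A*R^(2/3)*S^(1/2).
Q = (1/0.0341) * 6.11 * 0.855^(2/3) * 0.0020^(1/2) = 7.22 m^3/s
Therefore the canal discharge Q = 7.22 m^3/s.


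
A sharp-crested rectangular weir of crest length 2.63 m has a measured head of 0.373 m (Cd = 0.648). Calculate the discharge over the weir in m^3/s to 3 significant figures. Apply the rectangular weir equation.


Approach: apply the rectangular weir equation, Q = (2/3)*Cd*L*sqrt(2g)*H^1.5.
Q = (2/3)*0.648*2.63*sqrt(2*9.81)*0.373^1.5 = 1.15 m^3/s
Therefore the discharge over the weir = 1.15 m^3/s.


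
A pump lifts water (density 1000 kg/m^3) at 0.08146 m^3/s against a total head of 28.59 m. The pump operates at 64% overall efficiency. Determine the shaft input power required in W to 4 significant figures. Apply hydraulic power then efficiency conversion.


Approach: apply hydraulic power then efficiency conversion, P = rho*g*Q*H; P_in = P/eta.
Step 1 — hydraulic power (P = rho*g*Q*H):
  P = 1000 * 9.81 * 0.08146 * 28.59 = 22846.9 W
Step 2 — input power: P_in = P/eta = 22846.9 / 0.64 = 35700 W
Therefore the shaft input power required = 35700 W.


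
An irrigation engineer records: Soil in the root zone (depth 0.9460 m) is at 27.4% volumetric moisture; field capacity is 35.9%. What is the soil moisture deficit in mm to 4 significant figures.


Approach: apply the soil moisture deficit relation, SMD = (FC - theta)/100 * depth * 1000.
SMD = (35.9 - 27.4)/100 * 0.9460 * 1000 = 80.41 mm
Therefore the soil moisture deficit = 80.41 mm.


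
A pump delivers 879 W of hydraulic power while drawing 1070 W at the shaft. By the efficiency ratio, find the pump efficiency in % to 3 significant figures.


Approach: apply the efficiency ratio, eta = (P_out/P_in)*100.
eta = (879 / 1070) * 100 = 82.1 %
Therefore the pump efficiency = 82.1 %.


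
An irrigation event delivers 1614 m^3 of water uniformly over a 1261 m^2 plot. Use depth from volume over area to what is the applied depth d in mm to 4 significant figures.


Approach: apply depth from volume over area, d = (V/A)*1000.
d = (1614 / 1261) * 1000 = 1280 mm
Therefore the applied depth d = 1280 mm.


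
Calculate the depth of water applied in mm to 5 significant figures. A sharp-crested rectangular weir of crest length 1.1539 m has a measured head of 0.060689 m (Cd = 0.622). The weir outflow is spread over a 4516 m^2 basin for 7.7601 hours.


Approach: apply the rectangular weir equation with a volume-to-depth conversion, Q = (2/3)*Cd*L*sqrt(2g)*H^1.5; d = Q*t/A * 1000.
Step 1 — weir discharge:
  Q = (2/3)*0.622*1.1539*sqrt(2*9.81)*0.060689^1.5 = 0.03168705 m^3/s
Step 2 — volume: V = 0.03168705 * 7.7601*3600 = 885.2208 m^3
Step 3 — depth: d = V/A * 1000 = 885.2208/4516 * 1000 = 196.02 mm
Therefore the depth of water applied = 196.02 mm.


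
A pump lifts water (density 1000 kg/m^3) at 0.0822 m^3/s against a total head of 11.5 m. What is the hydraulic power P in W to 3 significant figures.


Approach: apply the hydraulic power relation, P = rho*g*Q*H.
P = 1000 * 9.81 * 0.0822 * 11.5 = 9270 W
Therefore the hydraulic power P = 9270 W.


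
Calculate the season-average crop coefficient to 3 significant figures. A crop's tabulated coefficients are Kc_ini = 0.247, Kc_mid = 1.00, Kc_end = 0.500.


Approach: apply a simple seasonal average, Kc_avg = (Kc_ini + Kc_mid + Kc_end)/3.
Kc_avg = (0.247 + 1.00 + 0.500)/3 = 0.582
Therefore the season-average crop coefficient = 0.582.


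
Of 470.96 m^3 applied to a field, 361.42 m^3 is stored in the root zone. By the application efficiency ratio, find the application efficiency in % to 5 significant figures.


Approach: apply the application efficiency ratio, Ea = (stored/applied)*100.
Ea = (361.42/470.96)*100 = 76.741 %
Therefore the application efficiency = 76.741 %.


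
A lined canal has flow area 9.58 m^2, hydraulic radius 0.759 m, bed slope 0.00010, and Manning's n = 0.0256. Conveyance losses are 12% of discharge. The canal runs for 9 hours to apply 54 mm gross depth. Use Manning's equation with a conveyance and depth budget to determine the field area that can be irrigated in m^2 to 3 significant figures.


Approach: apply Manning's equation with a conveyance and depth budget, Q = (1/n)*A*R^(2/3)*S^(1/2); Q_field = Q*(1-loss); Area = Q_field*t/(d/1000).
Step 1 — canal discharge (Manning's equation):
  Q = (1/0.0256) * 9.58 * 0.759^(2/3) * 0.00010^(1/2) = 3.1138 m^3/s
Step 2 — delivered flow: Q_field = 3.1138*(1 - 12/100) = 2.7401 m^3/s
Step 3 — volume delivered: V = 2.7401 * 9*3600 = 88780 m^3
Step 4 — area served: A = V / (depth/1000) = 88780 / 0.054 = 1640000 m^2
Therefore the field area that can be irrigated = 1640000 m^2.


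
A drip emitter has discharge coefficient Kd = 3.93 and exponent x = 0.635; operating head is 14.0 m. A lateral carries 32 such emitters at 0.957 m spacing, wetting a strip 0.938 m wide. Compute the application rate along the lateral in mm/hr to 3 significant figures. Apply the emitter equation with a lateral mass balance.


Approach: apply the emitter equation with a lateral mass balance, q = Kd*h^x; Q = n*q; rate = Q/(n*spacing*width).
Step 1 — single emitter flow (q = Kd*h^x):
  q = 3.93 * 14.0^0.635 = 20.998 L/hr
Step 2 — total lateral flow: Q = 32 * 20.998 = 671.95 L/hr
Step 3 — wetted area: A = 32 * 0.957 * 0.938 = 28.725 m^2
Step 4 — application rate: Q/A = 671.95/28.725 = 23.4 mm/hr
Therefore the application rate along the lateral = 23.4 mm/hr.


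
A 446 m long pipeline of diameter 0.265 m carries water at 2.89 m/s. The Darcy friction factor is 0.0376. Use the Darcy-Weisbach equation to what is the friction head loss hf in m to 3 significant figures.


Approach: apply the Darcy-Weisbach equation, hf = f*(L/D)*(v^2/(2g)).
hf = 0.0376 * (446/0.265) * (2.89^2 / (2*9.81))
hf = 26.9 m
Therefore the friction head loss hf = 26.9 m.


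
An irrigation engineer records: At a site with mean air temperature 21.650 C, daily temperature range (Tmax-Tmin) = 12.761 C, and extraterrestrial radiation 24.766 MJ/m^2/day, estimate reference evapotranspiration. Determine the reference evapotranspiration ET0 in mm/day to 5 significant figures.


Approach: apply the Hargreaves-Samani method, ET0 = 0.0023*(Tmean+17.8)*sqrt(Tmax-Tmin)*0.408*Ra.
ET0 = 0.0023*(21.650+17.8)*sqrt(12.761)*0.408*24.766 = 3.2752 mm/day
Therefore the reference evapotranspiration ET0 = 3.2752 mm/day.


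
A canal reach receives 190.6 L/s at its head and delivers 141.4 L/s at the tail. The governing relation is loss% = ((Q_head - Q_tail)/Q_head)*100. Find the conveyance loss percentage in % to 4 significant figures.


loss = ((190.6 - 141.4)/190.6)*100 = 25.81 %
Therefore the conveyance loss percentage = 25.81 %.


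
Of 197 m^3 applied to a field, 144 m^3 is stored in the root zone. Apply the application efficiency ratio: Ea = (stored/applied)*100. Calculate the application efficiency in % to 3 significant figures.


Ea = (144/197)*100 = 73.1 %
Therefore the application efficiency = 73.1 %.


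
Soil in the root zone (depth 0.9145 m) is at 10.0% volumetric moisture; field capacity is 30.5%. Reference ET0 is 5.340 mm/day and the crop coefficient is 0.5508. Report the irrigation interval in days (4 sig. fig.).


Approach: apply soil-water budget scheduling, SMD = (FC-theta)/100*depth*1000; ETc = ET0*Kc; interval = SMD/ETc.
Step 1 — soil moisture deficit:
  SMD = (30.5 - 10.0)/100 * 0.9145 * 1000 = 187.472 mm
Step 2 — daily crop ET (ETc = ET0*Kc):
  ETc = 5.340 * 0.5508 = 2.94127 mm/day
Step 3 — irrigation interval (SMD/ETc):
  interval = 187.472 / 2.94127 = 63.74 days
Therefore the irrigation interval = 63.74 days.


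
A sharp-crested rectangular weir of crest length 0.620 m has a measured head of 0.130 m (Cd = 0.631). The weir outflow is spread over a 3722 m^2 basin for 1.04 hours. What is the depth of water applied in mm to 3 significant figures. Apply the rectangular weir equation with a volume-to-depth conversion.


Approach: apply the rectangular weir equation with a volume-to-depth conversion, Q = (2/3)*Cd*L*sqrt(2g)*H^1.5; d = Q*t/A * 1000.
Step 1 — weir discharge:
  Q = (2/3)*0.631*0.620*sqrt(2*9.81)*0.130^1.5 = 0.054149 m^3/s
Step 2 — volume: V = 0.054149 * 1.04*3600 = 202.74 m^3
Step 3 — depth: d = V/A * 1000 = 202.74/3722 * 1000 = 54.5 mm
Therefore the depth of water applied = 54.5 mm.


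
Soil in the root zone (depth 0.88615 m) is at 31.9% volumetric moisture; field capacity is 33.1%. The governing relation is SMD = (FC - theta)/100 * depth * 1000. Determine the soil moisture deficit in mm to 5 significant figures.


SMD = (33.1 - 31.9)/100 * 0.88615 * 1000 = 10.634 mm
Therefore the soil moisture deficit = 10.634 mm.


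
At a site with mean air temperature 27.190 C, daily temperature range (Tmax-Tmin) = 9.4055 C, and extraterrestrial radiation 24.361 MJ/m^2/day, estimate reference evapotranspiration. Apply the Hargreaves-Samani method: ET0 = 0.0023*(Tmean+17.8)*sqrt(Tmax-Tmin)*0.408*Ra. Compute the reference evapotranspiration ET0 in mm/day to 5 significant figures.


ET0 = 0.0023*(27.190+17.8)*sqrt(9.4055)*0.408*24.361 = 3.1542 mm/day
Therefore the reference evapotranspiration ET0 = 3.1542 mm/day.


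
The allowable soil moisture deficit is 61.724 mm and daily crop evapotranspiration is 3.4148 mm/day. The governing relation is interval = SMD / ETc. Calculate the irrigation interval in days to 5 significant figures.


interval = 61.724 / 3.4148 = 18.075 days
Therefore the irrigation interval = 18.075 days.


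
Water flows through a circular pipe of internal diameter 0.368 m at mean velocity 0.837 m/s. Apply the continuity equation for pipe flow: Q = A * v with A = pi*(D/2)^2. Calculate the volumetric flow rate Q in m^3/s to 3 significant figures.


A = pi*(0.368/2)^2 = 0.10636 m^2
Q = 0.10636 * 0.837 = 0.0890 m^3/s
Therefore the volumetric flow rate Q = 0.0890 m^3/s.


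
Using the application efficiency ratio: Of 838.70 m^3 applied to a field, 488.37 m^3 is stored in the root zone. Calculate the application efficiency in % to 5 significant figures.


Approach: apply the application efficiency ratio, Ea = (stored/applied)*100.
Ea = (488.37/838.70)*100 = 58.229 %
Therefore the application efficiency = 58.229 %.


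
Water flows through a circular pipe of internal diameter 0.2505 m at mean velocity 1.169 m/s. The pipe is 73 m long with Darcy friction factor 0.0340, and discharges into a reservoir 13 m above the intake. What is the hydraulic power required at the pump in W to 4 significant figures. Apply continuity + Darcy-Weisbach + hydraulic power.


Approach: apply continuity + Darcy-Weisbach + hydraulic power, Q = A*v; hf = f*(L/D)*(v^2/(2g)); H = static + hf; P = rho*g*Q*H.
Step 1 — flow rate (continuity, Q = A*v):
  A = pi*(0.2505/2)^2 = 0.0492839 m^2
  Q = 0.0492839 * 1.169 = 0.0576129 m^3/s
Step 2 — friction head loss (Darcy-Weisbach):
  hf = 0.0340 * (73/0.2505) * (1.169^2 / (2*9.81))
  hf = 0.690119 m
Step 3 — total head: H = 13 + 0.690119 = 13.6901 m
Step 4 — hydraulic power (P = rho*g*Q*H):
  P = 1000 * 9.81 * 0.0576129 * 13.6901 = 7737 W
Therefore the hydraulic power required at the pump = 7737 W.


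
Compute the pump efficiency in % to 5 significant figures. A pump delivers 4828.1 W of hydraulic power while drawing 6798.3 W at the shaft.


Approach: apply the efficiency ratio, eta = (P_out/P_in)*100.
eta = (4828.1 / 6798.3) * 100 = 71.019 %
Therefore the pump efficiency = 71.019 %.


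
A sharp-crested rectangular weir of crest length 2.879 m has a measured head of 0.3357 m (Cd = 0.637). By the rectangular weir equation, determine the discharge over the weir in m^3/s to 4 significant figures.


Approach: apply the rectangular weir equation, Q = (2/3)*Cd*L*sqrt(2g)*H^1.5.
Q = (2/3)*0.637*2.879*sqrt(2*9.81)*0.3357^1.5 = 1.053 m^3/s
Therefore the discharge over the weir = 1.053 m^3/s.
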